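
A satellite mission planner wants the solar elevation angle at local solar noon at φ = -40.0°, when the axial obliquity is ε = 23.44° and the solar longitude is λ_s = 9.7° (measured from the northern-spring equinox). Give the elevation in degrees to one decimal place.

46.2°

Solar declination: sin δ = sin ε · sin λ_s = sin 23.44° × sin 9.7° = 0.06702, so δ = +3.843°.
At local noon the hour angle is zero, so the zenith angle equals |φ − δ| = |-40.0° − (+3.843°)| = 43.843°.
Elevation = 90° − 43.843° = 46.2°.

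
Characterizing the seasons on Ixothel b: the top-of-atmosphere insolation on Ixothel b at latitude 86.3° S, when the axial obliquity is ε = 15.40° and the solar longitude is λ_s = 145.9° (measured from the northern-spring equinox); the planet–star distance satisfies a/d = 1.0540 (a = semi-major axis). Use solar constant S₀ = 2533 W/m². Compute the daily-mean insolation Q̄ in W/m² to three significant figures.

Q̄ ≈ 0.00 W/m²

Solar declination: sin δ = sin ε · sin λ_s = sin 15.40° × sin 145.9° = 0.14888, so δ = +8.562°.
cos H₀ = −tan(-86.3°) tan(+8.562°) = 2.3282 ≥ 1 ⇒ polar night, H₀ = 0 and Q̄ = 0.
Inverse-square distance factor (a/d)² = 1.0540² = 1.110916.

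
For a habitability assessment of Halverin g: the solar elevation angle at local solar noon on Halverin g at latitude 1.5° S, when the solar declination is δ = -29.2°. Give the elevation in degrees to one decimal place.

62.3°

At local noon the hour angle is zero, so the zenith angle equals |φ − δ| = |-1.5° − (-29.200°)| = 27.700°.
Elevation = 90° − 27.700° = 62.3°.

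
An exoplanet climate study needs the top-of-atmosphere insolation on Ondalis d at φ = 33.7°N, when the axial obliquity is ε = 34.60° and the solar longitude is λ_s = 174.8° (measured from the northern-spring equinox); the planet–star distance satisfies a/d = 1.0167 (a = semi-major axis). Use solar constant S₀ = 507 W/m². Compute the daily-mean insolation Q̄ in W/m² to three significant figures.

Solar declination: sin δ = sin ε · sin λ_s = sin 34.60° × sin 174.8° = 0.05147, so δ = +2.950°.
cos H₀ = −tan(+33.7°) tan(+2.950°) = -0.0344, H₀ = 1.6052 rad.
Bracket: H₀ sin φ sin δ + cos φ cos δ sin H₀ = 1.6052×0.55484×0.05147 + 0.83195×0.99867×0.99941 = 0.045841 + 0.830353 = 0.876194.
Inverse-square distance factor (a/d)² = 1.0167² = 1.033679.
Q̄ = (S₀/π) × 1.033679 × [bracket] = (507/π) × 1.033679 × 0.876194 = 146.2 W/m².

Q̄ ≈ 146 W/m²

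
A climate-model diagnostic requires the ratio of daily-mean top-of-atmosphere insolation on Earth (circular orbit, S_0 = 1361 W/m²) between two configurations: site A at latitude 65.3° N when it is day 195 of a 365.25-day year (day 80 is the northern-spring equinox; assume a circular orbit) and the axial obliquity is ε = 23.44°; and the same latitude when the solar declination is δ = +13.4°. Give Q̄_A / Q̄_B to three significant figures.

— Configuration A (ϕ=+65.3°):
Solar longitude: L_s = 360° × (195 − 80)/365.25 = 113.347°.
sin δ = sin 23.44° × sin 113.347° = 0.36522, so δ = +21.421°.
cos h₀ = −tan(+65.3°) tan(+21.421°) = -0.8530, h₀ = 2.5924 rad.
Bracket: h₀ sin ϕ sin δ + cos ϕ cos δ sin h₀ = 2.5924×0.90851×0.36522 + 0.41787×0.93092×0.52197 = 0.860174 + 0.203048 = 1.063222.
Q̄ = (S_0/π) × [bracket] = (1361/π) × 1.063222 = 460.61 W/m².
— Configuration B (ϕ=+65.3°):
cos h₀ = −tan(+65.3°) tan(+13.400°) = -0.5180, h₀ = 2.1153 rad.
Bracket: h₀ sin ϕ sin δ + cos ϕ cos δ sin h₀ = 2.1153×0.90851×0.23175 + 0.41787×0.97278×0.85541 = 0.445370 + 0.347720 = 0.793090.
Q̄ = (S_0/π) × [bracket] = (1361/π) × 0.793090 = 343.58 W/m².
Ratio Q̄_A / Q̄_B = 460.61 / 343.58 = 1.341.

Q̄_A / Q̄_B ≈ 1.34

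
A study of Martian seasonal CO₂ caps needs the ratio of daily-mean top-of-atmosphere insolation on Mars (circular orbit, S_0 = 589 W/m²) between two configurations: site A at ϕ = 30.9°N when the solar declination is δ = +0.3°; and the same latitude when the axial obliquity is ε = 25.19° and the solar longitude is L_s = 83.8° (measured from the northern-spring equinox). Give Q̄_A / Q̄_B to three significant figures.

Q̄_A / Q̄_B ≈ 0.750

— Configuration A (ϕ=+30.9°):
cos h₀ = −tan(+30.9°) tan(+0.300°) = -0.0031, h₀ = 1.5739 rad.
Bracket: h₀ sin ϕ sin δ + cos ϕ cos δ sin h₀ = 1.5739×0.51354×0.00524 + 0.85806×0.99999×1.00000 = 0.004235 + 0.858051 = 0.862286.
Q̄ = (S_0/π) × [bracket] = (589/π) × 0.862286 = 161.67 W/m².
— Configuration B (ϕ=+30.9°):
Solar declination: sin δ = sin ε · sin L_s = sin 25.19° × sin 83.8° = 0.42313, so δ = +25.032°.
cos h₀ = −tan(+30.9°) tan(+25.032°) = -0.2795, h₀ = 1.8541 rad.
Bracket: h₀ sin ϕ sin δ + cos ϕ cos δ sin h₀ = 1.8541×0.51354×0.42313 + 0.85806×0.90607×0.96015 = 0.402885 + 0.746481 = 1.149366.
Q̄ = (S_0/π) × [bracket] = (589/π) × 1.149366 = 215.49 W/m².
Ratio Q̄_A / Q̄_B = 161.67 / 215.49 = 0.7502.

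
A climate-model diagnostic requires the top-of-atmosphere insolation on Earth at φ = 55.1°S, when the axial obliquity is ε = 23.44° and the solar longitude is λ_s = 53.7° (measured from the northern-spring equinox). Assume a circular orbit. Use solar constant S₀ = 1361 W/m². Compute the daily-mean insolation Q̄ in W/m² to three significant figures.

Q̄ ≈ 84.1 W/m²

Solar declination: sin δ = sin ε · sin λ_s = sin 23.44° × sin 53.7° = 0.32059, so δ = +18.699°.
cos H₀ = −tan(-55.1°) tan(+18.699°) = 0.4852, H₀ = 1.0642 rad.
Bracket: H₀ sin φ sin δ + cos φ cos δ sin H₀ = 1.0642×-0.82015×0.32059 + 0.57215×0.94722×0.87442 = -0.279812 + 0.473894 = 0.194082.
Q̄ = (S₀/π) × [bracket] = (1361/π) × 0.194082 = 84.08 W/m².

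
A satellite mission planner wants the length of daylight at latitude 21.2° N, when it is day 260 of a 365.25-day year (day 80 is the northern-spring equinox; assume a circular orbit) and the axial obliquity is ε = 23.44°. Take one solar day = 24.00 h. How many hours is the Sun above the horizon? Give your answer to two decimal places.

12.05 h

Solar longitude: λ_s = 360° × (260 − 80)/365.25 = 177.413°.
sin δ = sin 23.44° × sin 177.413° = 0.01796, so δ = +1.029°.
cos H₀ = −tan φ · tan δ = −tan(+21.2°) × tan(+1.029°) = -0.0070, so H₀ = 1.5778 rad = 90.40°.
Daylight = 2H₀/(2π) × 24.00 h = (1.5778/π) × 24.00 = 12.05 h.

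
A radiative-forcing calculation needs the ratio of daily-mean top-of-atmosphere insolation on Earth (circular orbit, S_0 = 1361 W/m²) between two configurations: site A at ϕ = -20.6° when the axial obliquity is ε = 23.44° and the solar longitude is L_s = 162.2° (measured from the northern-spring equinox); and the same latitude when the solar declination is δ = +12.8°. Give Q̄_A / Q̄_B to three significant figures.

Q̄_A / Q̄_B ≈ 1.09

— Configuration A (ϕ=-20.6°):
Solar declination: sin δ = sin ε · sin L_s = sin 23.44° × sin 162.2° = 0.12160, so δ = +6.985°.
cos h₀ = −tan(-20.6°) tan(+6.985°) = 0.0460, h₀ = 1.5247 rad.
Bracket: h₀ sin ϕ sin δ + cos ϕ cos δ sin h₀ = 1.5247×-0.35184×0.12160 + 0.93606×0.99258×0.99894 = -0.065232 + 0.928130 = 0.862898.
Q̄ = (S_0/π) × [bracket] = (1361/π) × 0.862898 = 373.82 W/m².
— Configuration B (ϕ=-20.6°):
cos h₀ = −tan(-20.6°) tan(+12.800°) = 0.0854, h₀ = 1.4853 rad.
Bracket: h₀ sin ϕ sin δ + cos ϕ cos δ sin h₀ = 1.4853×-0.35184×0.22155 + 0.93606×0.97515×0.99635 = -0.115779 + 0.909467 = 0.793688.
Q̄ = (S_0/π) × [bracket] = (1361/π) × 0.793688 = 343.84 W/m².
Ratio Q̄_A / Q̄_B = 373.82 / 343.84 = 1.087.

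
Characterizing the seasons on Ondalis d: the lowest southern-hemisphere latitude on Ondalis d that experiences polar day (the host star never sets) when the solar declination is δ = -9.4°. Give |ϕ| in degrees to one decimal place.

Polar day requires cos h₀ = −tan ϕ tan δ ≤ −1, i.e. tan ϕ tan δ ≥ 1.
The boundary is |tan ϕ| · |tan δ| = 1, so |ϕ| = 90° − |δ| = 90° − 9.4° = 80.6° in the southern hemisphere.

|ϕ| = 80.6°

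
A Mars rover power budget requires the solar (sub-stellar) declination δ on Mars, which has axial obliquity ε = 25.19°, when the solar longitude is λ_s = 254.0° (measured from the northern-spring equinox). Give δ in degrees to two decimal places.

sin δ = sin ε · sin λ_s = sin 25.19° × sin 254.0° = -0.409134.
δ = arcsin(-0.409134) = -24.15°.

δ = -24.15°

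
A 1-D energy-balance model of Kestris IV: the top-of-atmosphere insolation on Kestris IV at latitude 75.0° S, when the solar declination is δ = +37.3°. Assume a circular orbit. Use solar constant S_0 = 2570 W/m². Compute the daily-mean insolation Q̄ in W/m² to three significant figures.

Q̄ ≈ 0.00 W/m²

cos h₀ = −tan(-75.0°) tan(+37.300°) = 2.8431 ≥ 1 ⇒ polar night, h₀ = 0 and Q̄ = 0.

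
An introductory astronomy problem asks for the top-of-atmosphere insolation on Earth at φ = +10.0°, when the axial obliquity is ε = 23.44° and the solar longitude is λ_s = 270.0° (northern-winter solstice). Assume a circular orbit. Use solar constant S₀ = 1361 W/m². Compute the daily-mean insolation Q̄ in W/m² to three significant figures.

Q̄ ≈ 346 W/m²

Solar declination: sin δ = sin ε · sin λ_s = sin 23.44° × sin 270.0° = -0.39779, so δ = -23.440°.
cos H₀ = −tan(+10.0°) tan(-23.440°) = 0.0764, H₀ = 1.4943 rad.
Bracket: H₀ sin φ sin δ + cos φ cos δ sin H₀ = 1.4943×0.17365×-0.39779 + 0.98481×0.91748×0.99707 = -0.103221 + 0.900896 = 0.797675.
Q̄ = (S₀/π) × [bracket] = (1361/π) × 0.797675 = 345.6 W/m².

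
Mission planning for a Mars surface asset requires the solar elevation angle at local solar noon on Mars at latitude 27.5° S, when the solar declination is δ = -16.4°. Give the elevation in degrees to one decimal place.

78.9°

At local noon the hour angle is zero, so the zenith angle equals |ϕ − δ| = |-27.5° − (-16.400°)| = 11.100°.
Elevation = 90° − 11.100° = 78.9°.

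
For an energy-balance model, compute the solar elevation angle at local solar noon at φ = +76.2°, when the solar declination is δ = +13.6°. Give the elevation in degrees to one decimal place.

27.4°

At local noon the hour angle is zero, so the zenith angle equals |φ − δ| = |+76.2° − (+13.600°)| = 62.600°.
Elevation = 90° − 62.600° = 27.4°.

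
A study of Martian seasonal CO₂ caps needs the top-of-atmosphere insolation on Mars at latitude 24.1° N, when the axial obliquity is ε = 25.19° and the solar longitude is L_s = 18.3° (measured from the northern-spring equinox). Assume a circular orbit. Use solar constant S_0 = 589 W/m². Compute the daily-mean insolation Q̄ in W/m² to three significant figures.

Solar declination: sin δ = sin ε · sin L_s = sin 25.19° × sin 18.3° = 0.13364, so δ = +7.680°.
cos h₀ = −tan(+24.1°) tan(+7.680°) = -0.0603, h₀ = 1.6312 rad.
Bracket: h₀ sin ϕ sin δ + cos ϕ cos δ sin h₀ = 1.6312×0.40833×0.13364 + 0.91283×0.99103×0.99818 = 0.089013 + 0.902995 = 0.992008.
Q̄ = (S_0/π) × [bracket] = (589/π) × 0.992008 = 186.0 W/m².

Q̄ ≈ 186 W/m²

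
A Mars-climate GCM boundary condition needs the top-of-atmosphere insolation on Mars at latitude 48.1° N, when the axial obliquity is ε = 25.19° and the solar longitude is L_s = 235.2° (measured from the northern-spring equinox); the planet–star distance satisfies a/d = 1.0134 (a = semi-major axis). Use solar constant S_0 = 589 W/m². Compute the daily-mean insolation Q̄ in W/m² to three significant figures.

Solar declination: sin δ = sin ε · sin L_s = sin 25.19° × sin 235.2° = -0.34950, so δ = -20.457°.
cos h₀ = −tan(+48.1°) tan(-20.457°) = 0.4157, h₀ = 1.1420 rad.
Bracket: h₀ sin ϕ sin δ + cos ϕ cos δ sin h₀ = 1.1420×0.74431×-0.34950 + 0.66783×0.93694×0.90948 = -0.297076 + 0.569077 = 0.272001.
Inverse-square distance factor (a/d)² = 1.0134² = 1.026980.
Q̄ = (S_0/π) × 1.026980 × [bracket] = (589/π) × 1.026980 × 0.272001 = 52.37 W/m².

Q̄ ≈ 52.4 W/m²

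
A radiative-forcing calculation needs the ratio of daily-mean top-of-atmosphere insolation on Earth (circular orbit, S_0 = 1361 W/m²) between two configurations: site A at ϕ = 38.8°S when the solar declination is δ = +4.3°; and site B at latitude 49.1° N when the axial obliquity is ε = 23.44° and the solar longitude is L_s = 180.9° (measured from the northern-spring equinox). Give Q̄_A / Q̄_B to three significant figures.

— Configuration A (ϕ=-38.8°):
cos h₀ = −tan(-38.8°) tan(+4.300°) = 0.0605, h₀ = 1.5103 rad.
Bracket: h₀ sin ϕ sin δ + cos ϕ cos δ sin h₀ = 1.5103×-0.62660×0.07498 + 0.77934×0.99719×0.99817 = -0.070958 + 0.775728 = 0.704770.
Q̄ = (S_0/π) × [bracket] = (1361/π) × 0.704770 = 305.32 W/m².
— Configuration B (ϕ=+49.1°):
Solar declination: sin δ = sin ε · sin L_s = sin 23.44° × sin 180.9° = -0.00625, so δ = -0.358°.
cos h₀ = −tan(+49.1°) tan(-0.358°) = 0.0072, h₀ = 1.5636 rad.
Bracket: h₀ sin ϕ sin δ + cos ϕ cos δ sin h₀ = 1.5636×0.75585×-0.00625 + 0.65474×0.99998×0.99997 = -0.007387 + 0.654707 = 0.647320.
Q̄ = (S_0/π) × [bracket] = (1361/π) × 0.647320 = 280.43 W/m².
Ratio Q̄_A / Q̄_B = 305.32 / 280.43 = 1.089.

Q̄_A / Q̄_B ≈ 1.09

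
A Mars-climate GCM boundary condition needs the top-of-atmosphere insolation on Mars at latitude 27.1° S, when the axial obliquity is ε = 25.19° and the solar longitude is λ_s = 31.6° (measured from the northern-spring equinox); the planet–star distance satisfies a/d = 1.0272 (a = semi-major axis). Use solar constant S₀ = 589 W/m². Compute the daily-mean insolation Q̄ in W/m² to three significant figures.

Solar declination: sin δ = sin ε · sin λ_s = sin 25.19° × sin 31.6° = 0.22302, so δ = +12.886°.
cos H₀ = −tan(-27.1°) tan(+12.886°) = 0.1171, H₀ = 1.4535 rad.
Bracket: H₀ sin φ sin δ + cos φ cos δ sin H₀ = 1.4535×-0.45554×0.22302 + 0.89021×0.97481×0.99312 = -0.147668 + 0.861815 = 0.714147.
Inverse-square distance factor (a/d)² = 1.0272² = 1.055140.
Q̄ = (S₀/π) × 1.055140 × [bracket] = (589/π) × 1.055140 × 0.714147 = 141.3 W/m².

Q̄ ≈ 141 W/m²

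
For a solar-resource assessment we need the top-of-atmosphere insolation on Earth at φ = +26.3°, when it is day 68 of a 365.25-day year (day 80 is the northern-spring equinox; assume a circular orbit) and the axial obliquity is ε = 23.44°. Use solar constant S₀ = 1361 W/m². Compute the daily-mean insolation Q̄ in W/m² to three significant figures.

Solar longitude: λ_s = 360° × (68 − 80)/365.25 = -11.828°, i.e. -11.828° + 360° = 348.172°.
sin δ = sin 23.44° × sin 348.172° = -0.08153, so δ = -4.677°.
cos H₀ = −tan(+26.3°) tan(-4.677°) = 0.0404, H₀ = 1.5304 rad.
Bracket: H₀ sin φ sin δ + cos φ cos δ sin H₀ = 1.5304×0.44307×-0.08153 + 0.89649×0.99667×0.99918 = -0.055283 + 0.892772 = 0.837489.
Q̄ = (S₀/π) × [bracket] = (1361/π) × 0.837489 = 362.8 W/m².

Q̄ ≈ 363 W/m²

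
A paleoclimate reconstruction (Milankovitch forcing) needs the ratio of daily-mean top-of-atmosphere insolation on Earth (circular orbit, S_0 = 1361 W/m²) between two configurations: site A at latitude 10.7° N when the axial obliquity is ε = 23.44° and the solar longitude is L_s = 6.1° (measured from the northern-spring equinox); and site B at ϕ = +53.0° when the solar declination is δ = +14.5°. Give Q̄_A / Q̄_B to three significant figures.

— Configuration A (ϕ=+10.7°):
Solar declination: sin δ = sin ε · sin L_s = sin 23.44° × sin 6.1° = 0.04227, so δ = +2.423°.
cos h₀ = −tan(+10.7°) tan(+2.423°) = -0.0080, h₀ = 1.5788 rad.
Bracket: h₀ sin ϕ sin δ + cos ϕ cos δ sin h₀ = 1.5788×0.18567×0.04227 + 0.98261×0.99911×0.99997 = 0.012391 + 0.981706 = 0.994097.
Q̄ = (S_0/π) × [bracket] = (1361/π) × 0.994097 = 430.66 W/m².
— Configuration B (ϕ=+53.0°):
cos h₀ = −tan(+53.0°) tan(+14.500°) = -0.3432, h₀ = 1.9211 rad.
Bracket: h₀ sin ϕ sin δ + cos ϕ cos δ sin h₀ = 1.9211×0.79864×0.25038 + 0.60182×0.96815×0.93926 = 0.384150 + 0.547262 = 0.931412.
Q̄ = (S_0/π) × [bracket] = (1361/π) × 0.931412 = 403.51 W/m².
Ratio Q̄_A / Q̄_B = 430.66 / 403.51 = 1.067.

Q̄_A / Q̄_B ≈ 1.07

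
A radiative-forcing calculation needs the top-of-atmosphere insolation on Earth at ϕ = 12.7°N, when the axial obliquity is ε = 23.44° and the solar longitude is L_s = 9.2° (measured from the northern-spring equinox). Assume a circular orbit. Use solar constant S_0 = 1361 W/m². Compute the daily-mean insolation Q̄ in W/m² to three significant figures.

Q̄ ≈ 431 W/m²

Solar declination: sin δ = sin ε · sin L_s = sin 23.44° × sin 9.2° = 0.06360, so δ = +3.646°.
cos h₀ = −tan(+12.7°) tan(+3.646°) = -0.0144, h₀ = 1.5852 rad.
Bracket: h₀ sin ϕ sin δ + cos ϕ cos δ sin h₀ = 1.5852×0.21985×0.06360 + 0.97553×0.99798×0.99990 = 0.022165 + 0.973462 = 0.995627.
Q̄ = (S_0/π) × [bracket] = (1361/π) × 0.995627 = 431.3 W/m².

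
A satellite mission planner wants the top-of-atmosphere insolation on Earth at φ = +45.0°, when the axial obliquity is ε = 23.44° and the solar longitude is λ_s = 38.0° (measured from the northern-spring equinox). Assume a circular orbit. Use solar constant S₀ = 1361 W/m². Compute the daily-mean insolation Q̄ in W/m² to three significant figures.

Q̄ ≈ 424 W/m²

Solar declination: sin δ = sin ε · sin λ_s = sin 23.44° × sin 38.0° = 0.24490, so δ = +14.176°.
cos H₀ = −tan(+45.0°) tan(+14.176°) = -0.2526, H₀ = 1.8262 rad.
Bracket: H₀ sin φ sin δ + cos φ cos δ sin H₀ = 1.8262×0.70711×0.24490 + 0.70711×0.96955×0.96757 = 0.316245 + 0.663345 = 0.979590.
Q̄ = (S₀/π) × [bracket] = (1361/π) × 0.979590 = 424.4 W/m².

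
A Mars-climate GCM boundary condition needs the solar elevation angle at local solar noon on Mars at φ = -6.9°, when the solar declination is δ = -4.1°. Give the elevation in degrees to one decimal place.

87.2°

At local noon the hour angle is zero, so the zenith angle equals |φ − δ| = |-6.9° − (-4.100°)| = 2.800°.
Elevation = 90° − 2.800° = 87.2°.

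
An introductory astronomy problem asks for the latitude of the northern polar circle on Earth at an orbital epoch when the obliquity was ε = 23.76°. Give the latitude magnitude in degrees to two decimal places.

66.24°

The polar circle is the lowest latitude that experiences at least one full rotation of continuous daylight at the northern-summer solstice; it lies at |φ| = 90° − ε = 90° − 23.76° = 66.24°.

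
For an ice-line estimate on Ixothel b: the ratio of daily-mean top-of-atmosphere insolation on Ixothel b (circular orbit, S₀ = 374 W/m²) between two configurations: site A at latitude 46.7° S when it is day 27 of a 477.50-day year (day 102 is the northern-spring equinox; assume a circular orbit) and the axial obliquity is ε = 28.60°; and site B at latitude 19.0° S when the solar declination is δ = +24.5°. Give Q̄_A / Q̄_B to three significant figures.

Q̄_A / Q̄_B ≈ 1.75

— Configuration A (φ=-46.7°):
Solar longitude: λ_s = 360° × (27 − 102)/477.50 = -56.545°, i.e. -56.545° + 360° = 303.455°.
sin δ = sin 28.60° × sin 303.455° = -0.39938, so δ = -23.539°.
cos H₀ = −tan(-46.7°) tan(-23.539°) = -0.4623, H₀ = 2.0514 rad.
Bracket: H₀ sin φ sin δ + cos φ cos δ sin H₀ = 2.0514×-0.72777×-0.39938 + 0.68582×0.91679×0.88673 = 0.596253 + 0.557534 = 1.153787.
Q̄ = (S₀/π) × [bracket] = (374/π) × 1.153787 = 137.36 W/m².
— Configuration B (φ=-19.0°):
cos H₀ = −tan(-19.0°) tan(+24.500°) = 0.1569, H₀ = 1.4132 rad.
Bracket: H₀ sin φ sin δ + cos φ cos δ sin H₀ = 1.4132×-0.32557×0.41469 + 0.94552×0.90996×0.98761 = -0.190797 + 0.849725 = 0.658928.
Q̄ = (S₀/π) × [bracket] = (374/π) × 0.658928 = 78.444 W/m².
Ratio Q̄_A / Q̄_B = 137.36 / 78.444 = 1.751.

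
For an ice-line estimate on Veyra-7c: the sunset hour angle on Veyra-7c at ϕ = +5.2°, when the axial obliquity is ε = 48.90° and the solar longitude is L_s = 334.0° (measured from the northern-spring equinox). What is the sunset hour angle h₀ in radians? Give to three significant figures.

Solar declination: sin δ = sin ε · sin L_s = sin 48.90° × sin 334.0° = -0.33034, so δ = -19.289°.
cos h₀ = −tan ϕ · tan δ = −tan(+5.2°) × tan(-19.289°) = 0.0319, so h₀ = 1.5389 rad = 88.17°.

h₀ = 1.54 rad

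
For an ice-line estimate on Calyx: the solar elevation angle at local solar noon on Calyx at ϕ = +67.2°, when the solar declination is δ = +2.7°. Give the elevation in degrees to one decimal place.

At local noon the hour angle is zero, so the zenith angle equals |ϕ − δ| = |+67.2° − (+2.700°)| = 64.500°.
Elevation = 90° − 64.500° = 25.5°.

25.5°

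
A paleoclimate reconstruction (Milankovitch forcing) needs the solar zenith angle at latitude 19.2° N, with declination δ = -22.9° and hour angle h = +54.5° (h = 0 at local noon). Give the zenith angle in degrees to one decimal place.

cos θ_z = sin φ sin δ + cos φ cos δ cos h = -0.127970 + 0.505180 = 0.377210.
θ_z = arccos(0.377210) = 67.8°.

θ_z = 67.8°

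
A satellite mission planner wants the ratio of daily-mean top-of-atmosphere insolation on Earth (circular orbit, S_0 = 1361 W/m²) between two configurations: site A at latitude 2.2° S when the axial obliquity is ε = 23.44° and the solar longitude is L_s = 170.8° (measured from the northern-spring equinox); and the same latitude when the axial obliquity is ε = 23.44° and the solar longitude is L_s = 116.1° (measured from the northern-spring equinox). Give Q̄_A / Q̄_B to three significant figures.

Q̄_A / Q̄_B ≈ 1.09

— Configuration A (ϕ=-2.2°):
Solar declination: sin δ = sin ε · sin L_s = sin 23.44° × sin 170.8° = 0.06360, so δ = +3.646°.
cos h₀ = −tan(-2.2°) tan(+3.646°) = 0.0024, h₀ = 1.5683 rad.
Bracket: h₀ sin ϕ sin δ + cos ϕ cos δ sin h₀ = 1.5683×-0.03839×0.06360 + 0.99926×0.99798×1.00000 = -0.003829 + 0.997241 = 0.993412.
Q̄ = (S_0/π) × [bracket] = (1361/π) × 0.993412 = 430.37 W/m².
— Configuration B (ϕ=-2.2°):
Solar declination: sin δ = sin ε · sin L_s = sin 23.44° × sin 116.1° = 0.35723, so δ = +20.930°.
cos h₀ = −tan(-2.2°) tan(+20.930°) = 0.0147, h₀ = 1.5561 rad.
Bracket: h₀ sin ϕ sin δ + cos ϕ cos δ sin h₀ = 1.5561×-0.03839×0.35723 + 0.99926×0.93402×0.99989 = -0.021340 + 0.933226 = 0.911886.
Q̄ = (S_0/π) × [bracket] = (1361/π) × 0.911886 = 395.05 W/m².
Ratio Q̄_A / Q̄_B = 430.37 / 395.05 = 1.089.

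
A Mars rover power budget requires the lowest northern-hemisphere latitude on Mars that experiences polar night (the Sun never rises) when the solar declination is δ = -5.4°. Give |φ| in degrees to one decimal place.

|φ| = 84.6°

Polar night requires cos H₀ = −tan φ tan δ ≥ 1, i.e. tan φ tan δ ≤ −1.
The boundary is |tan φ| · |tan δ| = 1, so |φ| = 90° − |δ| = 90° − 5.4° = 84.6° in the northern hemisphere.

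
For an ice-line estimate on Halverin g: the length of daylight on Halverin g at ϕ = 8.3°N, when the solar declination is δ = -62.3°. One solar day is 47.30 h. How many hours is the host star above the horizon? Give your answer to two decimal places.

19.41 h

cos h₀ = −tan ϕ · tan δ = −tan(+8.3°) × tan(-62.300°) = 0.2779, so h₀ = 1.2892 rad = 73.87°.
Daylight = 2h₀/(2π) × 47.30 h = (1.2892/π) × 47.30 = 19.41 h.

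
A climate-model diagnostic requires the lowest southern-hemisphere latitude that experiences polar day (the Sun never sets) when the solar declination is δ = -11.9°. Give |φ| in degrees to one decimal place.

Polar day requires cos H₀ = −tan φ tan δ ≤ −1, i.e. tan φ tan δ ≥ 1.
The boundary is |tan φ| · |tan δ| = 1, so |φ| = 90° − |δ| = 90° − 11.9° = 78.1° in the southern hemisphere.

|φ| = 78.1°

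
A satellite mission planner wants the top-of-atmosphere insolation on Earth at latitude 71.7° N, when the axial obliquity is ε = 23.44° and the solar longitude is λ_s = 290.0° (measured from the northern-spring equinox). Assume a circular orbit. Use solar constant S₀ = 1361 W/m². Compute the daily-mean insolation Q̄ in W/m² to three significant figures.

Solar declination: sin δ = sin ε · sin λ_s = sin 23.44° × sin 290.0° = -0.37380, so δ = -21.950°.
cos H₀ = −tan(+71.7°) tan(-21.950°) = 1.2186 ≥ 1 ⇒ polar night, H₀ = 0 and Q̄ = 0.

Q̄ ≈ 0.00 W/m²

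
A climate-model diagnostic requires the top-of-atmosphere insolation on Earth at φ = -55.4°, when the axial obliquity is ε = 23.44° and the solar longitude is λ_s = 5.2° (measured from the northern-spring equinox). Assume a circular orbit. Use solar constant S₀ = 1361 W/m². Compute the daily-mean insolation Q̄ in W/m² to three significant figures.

Solar declination: sin δ = sin ε · sin λ_s = sin 23.44° × sin 5.2° = 0.03605, so δ = +2.066°.
cos H₀ = −tan(-55.4°) tan(+2.066°) = 0.0523, H₀ = 1.5185 rad.
Bracket: H₀ sin φ sin δ + cos φ cos δ sin H₀ = 1.5185×-0.82314×0.03605 + 0.56784×0.99935×0.99863 = -0.045060 + 0.566693 = 0.521633.
Q̄ = (S₀/π) × [bracket] = (1361/π) × 0.521633 = 226.0 W/m².

Q̄ ≈ 226 W/m²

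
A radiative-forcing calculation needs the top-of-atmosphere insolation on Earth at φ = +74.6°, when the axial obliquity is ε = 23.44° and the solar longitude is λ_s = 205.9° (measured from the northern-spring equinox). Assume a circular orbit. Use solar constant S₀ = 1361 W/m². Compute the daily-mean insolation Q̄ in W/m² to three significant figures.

Solar declination: sin δ = sin ε · sin λ_s = sin 23.44° × sin 205.9° = -0.17375, so δ = -10.006°.
cos H₀ = −tan(+74.6°) tan(-10.006°) = 0.6406, H₀ = 0.8756 rad.
Bracket: H₀ sin φ sin δ + cos φ cos δ sin H₀ = 0.8756×0.96410×-0.17375 + 0.26556×0.98479×0.76791 = -0.146674 + 0.200824 = 0.054150.
Q̄ = (S₀/π) × [bracket] = (1361/π) × 0.054150 = 23.46 W/m².

Q̄ ≈ 23.5 W/m²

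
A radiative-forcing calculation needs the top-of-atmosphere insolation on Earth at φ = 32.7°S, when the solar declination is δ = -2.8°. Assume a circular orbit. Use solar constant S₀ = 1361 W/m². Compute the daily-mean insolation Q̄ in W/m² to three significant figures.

Q̄ ≈ 382 W/m²

cos H₀ = −tan(-32.7°) tan(-2.800°) = -0.0314, H₀ = 1.6022 rad.
Bracket: H₀ sin φ sin δ + cos φ cos δ sin H₀ = 1.6022×-0.54024×-0.04885 + 0.84151×0.99881×0.99951 = 0.042283 + 0.840097 = 0.882380.
Q̄ = (S₀/π) × [bracket] = (1361/π) × 0.882380 = 382.3 W/m².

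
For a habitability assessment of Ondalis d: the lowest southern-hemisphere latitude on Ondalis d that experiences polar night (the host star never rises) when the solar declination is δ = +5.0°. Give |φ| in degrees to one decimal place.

|φ| = 85.0°

Polar night requires cos H₀ = −tan φ tan δ ≥ 1, i.e. tan φ tan δ ≤ −1.
The boundary is |tan φ| · |tan δ| = 1, so |φ| = 90° − |δ| = 90° − 5.0° = 85.0° in the southern hemisphere.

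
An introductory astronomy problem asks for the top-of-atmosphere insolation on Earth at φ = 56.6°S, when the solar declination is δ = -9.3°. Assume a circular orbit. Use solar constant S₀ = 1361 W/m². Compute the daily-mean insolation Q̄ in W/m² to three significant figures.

Q̄ ≈ 334 W/m²

cos H₀ = −tan(-56.6°) tan(-9.300°) = -0.2483, H₀ = 1.8218 rad.
Bracket: H₀ sin φ sin δ + cos φ cos δ sin H₀ = 1.8218×-0.83485×-0.16160 + 0.55048×0.98686×0.96867 = 0.245782 + 0.526227 = 0.772009.
Q̄ = (S₀/π) × [bracket] = (1361/π) × 0.772009 = 334.4 W/m².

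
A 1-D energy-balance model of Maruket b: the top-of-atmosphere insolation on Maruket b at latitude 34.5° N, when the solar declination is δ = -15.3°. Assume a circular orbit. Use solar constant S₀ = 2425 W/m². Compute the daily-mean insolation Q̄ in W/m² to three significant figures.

Q̄ ≈ 443 W/m²

cos H₀ = −tan(+34.5°) tan(-15.300°) = 0.1880, H₀ = 1.3817 rad.
Bracket: H₀ sin φ sin δ + cos φ cos δ sin H₀ = 1.3817×0.56641×-0.26387 + 0.82413×0.96456×0.98217 = -0.206507 + 0.780749 = 0.574242.
Q̄ = (S₀/π) × [bracket] = (2425/π) × 0.574242 = 443.3 W/m².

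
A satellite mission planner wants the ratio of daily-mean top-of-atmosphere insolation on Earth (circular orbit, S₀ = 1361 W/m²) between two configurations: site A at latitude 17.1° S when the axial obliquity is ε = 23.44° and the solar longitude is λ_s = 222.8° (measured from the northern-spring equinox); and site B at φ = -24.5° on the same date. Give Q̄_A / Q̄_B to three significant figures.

— Configuration A (φ=-17.1°):
Solar declination: sin δ = sin ε · sin λ_s = sin 23.44° × sin 222.8° = -0.27027, so δ = -15.681°.
cos H₀ = −tan(-17.1°) tan(-15.681°) = -0.0864, H₀ = 1.6573 rad.
Bracket: H₀ sin φ sin δ + cos φ cos δ sin H₀ = 1.6573×-0.29404×-0.27027 + 0.95579×0.96278×0.99626 = 0.131706 + 0.916774 = 1.048480.
Q̄ = (S₀/π) × [bracket] = (1361/π) × 1.048480 = 454.22 W/m².
— Configuration B (φ=-24.5°):
cos H₀ = −tan(-24.5°) tan(-15.681°) = -0.1279, H₀ = 1.6991 rad.
Bracket: H₀ sin φ sin δ + cos φ cos δ sin H₀ = 1.6991×-0.41469×-0.27027 + 0.90996×0.96278×0.99178 = 0.190432 + 0.868890 = 1.059322.
Q̄ = (S₀/π) × [bracket] = (1361/π) × 1.059322 = 458.92 W/m².
Ratio Q̄_A / Q̄_B = 454.22 / 458.92 = 0.9898.

Q̄_A / Q̄_B ≈ 0.990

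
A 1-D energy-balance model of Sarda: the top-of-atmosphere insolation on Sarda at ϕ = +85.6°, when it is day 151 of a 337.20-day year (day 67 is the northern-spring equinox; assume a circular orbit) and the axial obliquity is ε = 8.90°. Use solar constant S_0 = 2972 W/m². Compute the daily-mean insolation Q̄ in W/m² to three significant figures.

Q̄ ≈ 458 W/m²

Solar longitude: L_s = 360° × (151 − 67)/337.20 = 89.680°.
sin δ = sin 8.90° × sin 89.680° = 0.15471, so δ = +8.900°.
cos h₀ = −tan(+85.6°) tan(+8.900°) = -2.0351 ≤ −1 ⇒ polar day, h₀ = π.
Bracket: h₀ sin ϕ sin δ + cos ϕ cos δ sin h₀ = 3.1416×0.99705×0.15471 + 0.07672×0.98796×0.00000 = 0.484603 + 0.000000 = 0.484603.
Q̄ = (S_0/π) × [bracket] = (2972/π) × 0.484603 = 458.4 W/m².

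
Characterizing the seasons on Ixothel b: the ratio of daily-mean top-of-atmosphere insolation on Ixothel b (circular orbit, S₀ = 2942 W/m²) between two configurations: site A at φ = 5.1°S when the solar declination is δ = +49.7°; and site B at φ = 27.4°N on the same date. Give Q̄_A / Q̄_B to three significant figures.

Q̄_A / Q̄_B ≈ 0.438

— Configuration A (φ=-5.1°):
cos H₀ = −tan(-5.1°) tan(+49.700°) = 0.1052, H₀ = 1.4654 rad.
Bracket: H₀ sin φ sin δ + cos φ cos δ sin H₀ = 1.4654×-0.08889×0.76267 + 0.99604×0.64679×0.99445 = -0.099345 + 0.640653 = 0.541308.
Q̄ = (S₀/π) × [bracket] = (2942/π) × 0.541308 = 506.92 W/m².
— Configuration B (φ=+27.4°):
cos H₀ = −tan(+27.4°) tan(+49.700°) = -0.6112, H₀ = 2.2284 rad.
Bracket: H₀ sin φ sin δ + cos φ cos δ sin H₀ = 2.2284×0.46020×0.76267 + 0.88782×0.64679×0.79146 = 0.782125 + 0.454483 = 1.236608.
Q̄ = (S₀/π) × [bracket] = (2942/π) × 1.236608 = 1158.0 W/m².
Ratio Q̄_A / Q̄_B = 506.92 / 1158.0 = 0.4378.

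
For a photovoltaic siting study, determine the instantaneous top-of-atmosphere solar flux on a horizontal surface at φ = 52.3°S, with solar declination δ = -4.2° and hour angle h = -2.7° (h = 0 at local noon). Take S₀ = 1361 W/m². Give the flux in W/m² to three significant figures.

908 W/m²

cos θ_z = sin φ sin δ + cos φ cos δ cos h = 0.057948 + 0.609208 = 0.667156.
Flux = S₀ · cos θ_z = 1361 × 0.667156 = 908.0 W/m².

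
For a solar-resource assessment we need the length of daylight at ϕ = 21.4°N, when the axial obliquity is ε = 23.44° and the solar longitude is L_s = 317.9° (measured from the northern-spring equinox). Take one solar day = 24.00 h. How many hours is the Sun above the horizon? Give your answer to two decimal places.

Solar declination: sin δ = sin ε · sin L_s = sin 23.44° × sin 317.9° = -0.26669, so δ = -15.467°.
cos h₀ = −tan ϕ · tan δ = −tan(+21.4°) × tan(-15.467°) = 0.1084, so h₀ = 1.4621 rad = 83.77°.
Daylight = 2h₀/(2π) × 24.00 h = (1.4621/π) × 24.00 = 11.17 h.

11.17 h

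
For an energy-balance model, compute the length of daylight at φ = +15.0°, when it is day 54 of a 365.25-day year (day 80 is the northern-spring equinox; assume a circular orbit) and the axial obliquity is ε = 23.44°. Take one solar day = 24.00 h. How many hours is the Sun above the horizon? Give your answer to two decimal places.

Solar longitude: λ_s = 360° × (54 − 80)/365.25 = -25.626°, i.e. -25.626° + 360° = 334.374°.
sin δ = sin 23.44° × sin 334.374° = -0.17204, so δ = -9.907°.
cos H₀ = −tan φ · tan δ = −tan(+15.0°) × tan(-9.907°) = 0.0468, so H₀ = 1.5240 rad = 87.32°.
Daylight = 2H₀/(2π) × 24.00 h = (1.5240/π) × 24.00 = 11.64 h.

11.64 h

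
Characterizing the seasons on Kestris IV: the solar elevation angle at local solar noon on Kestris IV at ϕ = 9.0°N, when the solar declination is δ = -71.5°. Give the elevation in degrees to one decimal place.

At local noon the hour angle is zero, so the zenith angle equals |ϕ − δ| = |+9.0° − (-71.500°)| = 80.500°.
Elevation = 90° − 80.500° = 9.5°.

9.5°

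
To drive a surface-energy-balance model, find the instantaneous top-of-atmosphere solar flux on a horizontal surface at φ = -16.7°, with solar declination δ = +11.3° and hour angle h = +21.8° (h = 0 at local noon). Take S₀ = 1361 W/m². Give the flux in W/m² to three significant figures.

1.11e+03 W/m²

cos θ_z = sin φ sin δ + cos φ cos δ cos h = -0.056307 + 0.872085 = 0.815778.
Flux = S₀ · cos θ_z = 1361 × 0.815778 = 1110 W/m².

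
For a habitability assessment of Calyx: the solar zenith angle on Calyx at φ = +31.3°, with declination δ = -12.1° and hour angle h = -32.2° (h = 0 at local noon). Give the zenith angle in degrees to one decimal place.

θ_z = 53.3°

cos θ_z = sin φ sin δ + cos φ cos δ cos h = -0.108901 + 0.706974 = 0.598073.
θ_z = arccos(0.598073) = 53.3°.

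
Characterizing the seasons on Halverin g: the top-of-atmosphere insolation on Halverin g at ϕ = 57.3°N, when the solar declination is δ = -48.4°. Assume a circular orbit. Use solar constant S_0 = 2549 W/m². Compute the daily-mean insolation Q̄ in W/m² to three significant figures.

Q̄ ≈ 0.00 W/m²

cos h₀ = −tan(+57.3°) tan(-48.400°) = 1.7544 ≥ 1 ⇒ polar night, h₀ = 0 and Q̄ = 0.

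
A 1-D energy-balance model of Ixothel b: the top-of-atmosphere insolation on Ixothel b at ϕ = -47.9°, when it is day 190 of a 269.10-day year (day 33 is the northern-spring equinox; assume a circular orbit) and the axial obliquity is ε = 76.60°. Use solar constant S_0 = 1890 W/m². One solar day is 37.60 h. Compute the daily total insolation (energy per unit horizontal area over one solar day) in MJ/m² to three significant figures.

Solar longitude: L_s = 360° × (190 − 33)/269.10 = 210.033°.
sin δ = sin 76.60° × sin 210.033° = -0.48688, so δ = -29.136°.
cos h₀ = −tan(-47.9°) tan(-29.136°) = -0.6169, h₀ = 2.2356 rad.
Bracket: h₀ sin ϕ sin δ + cos ϕ cos δ sin h₀ = 2.2356×-0.74198×-0.48688 + 0.67043×0.87347×0.78704 = 0.807622 + 0.460891 = 1.268513.
Q̄ = (S_0/π) × [bracket] = (1890/π) × 1.268513 = 763.14 W/m².
Daily total = Q̄ × 37.60 h × 3600 s/h = 763.14 × 37.60 × 3600 / 10⁶ = 103.3 MJ/m².

103 MJ/m²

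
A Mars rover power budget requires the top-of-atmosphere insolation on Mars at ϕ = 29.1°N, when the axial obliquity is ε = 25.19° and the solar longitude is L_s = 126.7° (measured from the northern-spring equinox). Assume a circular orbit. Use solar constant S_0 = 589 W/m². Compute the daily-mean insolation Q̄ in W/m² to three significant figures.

Q̄ ≈ 206 W/m²

Solar declination: sin δ = sin ε · sin L_s = sin 25.19° × sin 126.7° = 0.34125, so δ = +19.953°.
cos h₀ = −tan(+29.1°) tan(+19.953°) = -0.2021, h₀ = 1.7743 rad.
Bracket: h₀ sin ϕ sin δ + cos ϕ cos δ sin h₀ = 1.7743×0.48634×0.34125 + 0.87377×0.93997×0.97937 = 0.294469 + 0.804374 = 1.098843.
Q̄ = (S_0/π) × [bracket] = (589/π) × 1.098843 = 206.0 W/m².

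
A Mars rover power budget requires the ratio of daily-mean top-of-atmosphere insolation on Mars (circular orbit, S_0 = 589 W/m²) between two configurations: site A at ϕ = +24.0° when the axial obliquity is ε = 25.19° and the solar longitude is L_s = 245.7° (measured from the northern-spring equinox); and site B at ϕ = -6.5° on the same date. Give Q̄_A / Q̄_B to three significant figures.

— Configuration A (ϕ=+24.0°):
Solar declination: sin δ = sin ε · sin L_s = sin 25.19° × sin 245.7° = -0.38791, so δ = -22.825°.
cos h₀ = −tan(+24.0°) tan(-22.825°) = 0.1874, h₀ = 1.3823 rad.
Bracket: h₀ sin ϕ sin δ + cos ϕ cos δ sin h₀ = 1.3823×0.40674×-0.38791 + 0.91355×0.92170×0.98229 = -0.218097 + 0.827107 = 0.609010.
Q̄ = (S_0/π) × [bracket] = (589/π) × 0.609010 = 114.18 W/m².
— Configuration B (ϕ=-6.5°):
cos h₀ = −tan(-6.5°) tan(-22.825°) = -0.0480, h₀ = 1.6188 rad.
Bracket: h₀ sin ϕ sin δ + cos ϕ cos δ sin h₀ = 1.6188×-0.11320×-0.38791 + 0.99357×0.92170×0.99885 = 0.071084 + 0.914720 = 0.985804.
Q̄ = (S_0/π) × [bracket] = (589/π) × 0.985804 = 184.82 W/m².
Ratio Q̄_A / Q̄_B = 114.18 / 184.82 = 0.6178.

Q̄_A / Q̄_B ≈ 0.618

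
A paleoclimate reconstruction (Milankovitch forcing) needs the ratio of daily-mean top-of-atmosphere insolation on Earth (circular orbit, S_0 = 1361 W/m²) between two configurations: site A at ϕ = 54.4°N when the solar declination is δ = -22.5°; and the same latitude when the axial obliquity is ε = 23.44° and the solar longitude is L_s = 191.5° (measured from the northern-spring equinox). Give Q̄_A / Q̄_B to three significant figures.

— Configuration A (ϕ=+54.4°):
cos h₀ = −tan(+54.4°) tan(-22.500°) = 0.5786, h₀ = 0.9538 rad.
Bracket: h₀ sin ϕ sin δ + cos ϕ cos δ sin h₀ = 0.9538×0.81310×-0.38268 + 0.58212×0.92388×0.81563 = -0.296782 + 0.438653 = 0.141871.
Q̄ = (S_0/π) × [bracket] = (1361/π) × 0.141871 = 61.461 W/m².
— Configuration B (ϕ=+54.4°):
Solar declination: sin δ = sin ε · sin L_s = sin 23.44° × sin 191.5° = -0.07931, so δ = -4.549°.
cos h₀ = −tan(+54.4°) tan(-4.549°) = 0.1111, h₀ = 1.4594 rad.
Bracket: h₀ sin ϕ sin δ + cos ϕ cos δ sin h₀ = 1.4594×0.81310×-0.07931 + 0.58212×0.99685×0.99381 = -0.094112 + 0.576694 = 0.482582.
Q̄ = (S_0/π) × [bracket] = (1361/π) × 0.482582 = 209.06 W/m².
Ratio Q̄_A / Q̄_B = 61.461 / 209.06 = 0.2940.

Q̄_A / Q̄_B ≈ 0.294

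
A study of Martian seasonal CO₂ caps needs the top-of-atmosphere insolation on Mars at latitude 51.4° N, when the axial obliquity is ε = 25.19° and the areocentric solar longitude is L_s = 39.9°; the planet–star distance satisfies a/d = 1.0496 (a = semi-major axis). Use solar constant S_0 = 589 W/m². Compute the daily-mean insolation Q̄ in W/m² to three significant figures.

Q̄ ≈ 201 W/m²

sin δ = sin 25.19° × sin 39.9° = 0.27301, so δ = +15.844°.
cos h₀ = −tan(+51.4°) tan(+15.844°) = -0.3555, h₀ = 1.9343 rad.
Bracket: h₀ sin ϕ sin δ + cos ϕ cos δ sin h₀ = 1.9343×0.78152×0.27301 + 0.62388×0.96201×0.93467 = 0.412708 + 0.560969 = 0.973677.
Inverse-square distance factor (a/d)² = 1.0496² = 1.101660.
Q̄ = (S_0/π) × 1.101660 × [bracket] = (589/π) × 1.101660 × 0.973677 = 201.1 W/m².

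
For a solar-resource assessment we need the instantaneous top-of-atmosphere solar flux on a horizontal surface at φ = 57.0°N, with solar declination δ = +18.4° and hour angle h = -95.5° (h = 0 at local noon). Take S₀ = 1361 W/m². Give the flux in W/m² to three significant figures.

cos θ_z = sin φ sin δ + cos φ cos δ cos h = 0.264726 + -0.049533 = 0.215193.
Flux = S₀ · cos θ_z = 1361 × 0.215193 = 292.9 W/m².

293 W/m²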